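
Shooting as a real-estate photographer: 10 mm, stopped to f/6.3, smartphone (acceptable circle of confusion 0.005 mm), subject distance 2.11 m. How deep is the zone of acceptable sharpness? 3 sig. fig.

4.96 m

Hyperfocal distance H = f²/(N·c) + f = 10²/(6.3 × 0.005) + 10 = 100/0.0315 + 10 ≈ 3184.6 mm ≈ 3.185 m.
Near limit Dn = s·(H − f)/(H + s − 2f) = 2110 × (3184.6 − 10) / (3184.6 + 2110 − 2 × 10) = 2110 × 3174.6 / 5274.6 ≈ 1269.9 mm.
Far limit Df = s·(H − f)/(H − s) = 2110 × (3184.6 − 10) / (3184.6 − 2110) = 2110 × 3174.6 / 1074.6 ≈ 6233.4 mm.
Depth of field = Df − Dn = 6233.4 − 1269.9 ≈ 4963.5 mm ≈ 4.96 m.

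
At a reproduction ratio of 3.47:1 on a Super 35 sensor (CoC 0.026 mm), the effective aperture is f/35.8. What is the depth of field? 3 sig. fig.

At magnification m, DoF ≈ 2·N_eff·c/m² = 2 × 35.8 × 0.026 / 3.47² = 1.862 / 12.04 ≈ 0.155 mm.

0.155 mm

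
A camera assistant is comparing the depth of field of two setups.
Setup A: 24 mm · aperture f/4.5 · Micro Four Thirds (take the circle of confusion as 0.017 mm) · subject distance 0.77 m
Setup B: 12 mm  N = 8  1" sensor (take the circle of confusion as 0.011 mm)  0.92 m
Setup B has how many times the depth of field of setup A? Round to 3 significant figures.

9.57

Setup A: H = 24²/(4.5×0.017) + 24 ≈ 7553.4 mm; DoF = Df − Dn = 854.68 − 700.59 ≈ 154.09 mm.
Setup B: H = 12²/(8×0.011) + 12 ≈ 1648.4 mm; DoF = Df − Dn = 2066.9 − 591.7 ≈ 1475.2 mm.
Ratio = 1475.2 / 154.09 ≈ 9.57.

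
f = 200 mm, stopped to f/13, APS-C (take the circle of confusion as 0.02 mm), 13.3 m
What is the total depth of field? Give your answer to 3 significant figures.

2.28 m

Hyperfocal distance H = f²/(N·c) + f = 200²/(13 × 0.02) + 200 = 40000/0.26 + 200 ≈ 154046.2 mm ≈ 154.0 m.
Near limit Dn = s·(H − f)/(H + s − 2f) = 13300 × (154046.2 − 200) / (154046.2 + 13300 − 2 × 200) = 13300 × 153846.2 / 166946.2 ≈ 12256.4 mm.
Far limit Df = s·(H − f)/(H − s) = 13300 × (154046.2 − 200) / (154046.2 − 13300) = 13300 × 153846.2 / 140746.2 ≈ 14537.9 mm.
Depth of field = Df − Dn = 14537.9 − 12256.4 ≈ 2281.5 mm ≈ 2.28 m.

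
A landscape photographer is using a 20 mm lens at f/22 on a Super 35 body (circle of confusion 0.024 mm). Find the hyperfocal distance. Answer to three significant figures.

Hyperfocal distance H = f²/(N·c) + f = 20²/(22 × 0.024) + 20 = 400/0.528 + 20 ≈ 777.6 mm ≈ 0.778 m.

0.778 m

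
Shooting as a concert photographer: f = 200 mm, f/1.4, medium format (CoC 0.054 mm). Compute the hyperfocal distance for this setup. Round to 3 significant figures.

Hyperfocal distance H = f²/(N·c) + f = 200²/(1.4 × 0.054) + 200 = 40000/0.0756 + 200 ≈ 529300.5 mm ≈ 529 m.

529 m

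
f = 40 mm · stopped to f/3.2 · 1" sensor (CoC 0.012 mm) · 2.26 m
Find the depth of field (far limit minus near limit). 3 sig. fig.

Hyperfocal distance H = f²/(N·c) + f = 40²/(3.2 × 0.012) + 40 = 1600/0.0384 + 40 ≈ 41706.7 mm ≈ 41.71 m.
Near limit Dn = s·(H − f)/(H + s − 2f) = 2260 × (41706.7 − 40) / (41706.7 + 2260 − 2 × 40) = 2260 × 41666.7 / 43886.7 ≈ 2145.68 mm.
Far limit Df = s·(H − f)/(H − s) = 2260 × (41706.7 − 40) / (41706.7 − 2260) = 2260 × 41666.7 / 39446.7 ≈ 2387.19 mm.
Depth of field = Df − Dn = 2387.19 − 2145.68 ≈ 241.51 mm.

242 mm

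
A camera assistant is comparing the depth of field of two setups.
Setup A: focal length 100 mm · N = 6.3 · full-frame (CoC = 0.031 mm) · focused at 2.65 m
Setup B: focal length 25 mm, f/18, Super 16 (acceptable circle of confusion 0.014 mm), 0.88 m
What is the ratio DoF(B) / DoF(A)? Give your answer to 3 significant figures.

Setup A: H = 100²/(6.3×0.031) + 100 ≈ 51303.3 mm; DoF = Df − Dn = 2788.89 − 2524.29 ≈ 264.60 mm.
Setup B: H = 25²/(18×0.014) + 25 ≈ 2505.2 mm; DoF = Df − Dn = 1342.97 − 654.40 ≈ 688.57 mm.
Ratio = 688.57 / 264.60 ≈ 2.60.

2.60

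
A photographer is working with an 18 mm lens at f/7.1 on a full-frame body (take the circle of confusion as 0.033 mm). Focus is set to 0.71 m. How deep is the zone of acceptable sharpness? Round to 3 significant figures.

Hyperfocal distance H = f²/(N·c) + f = 18²/(7.1 × 0.033) + 18 = 324/0.2343 + 18 ≈ 1400.8 mm ≈ 1.401 m.
Near limit Dn = s·(H − f)/(H + s − 2f) = 710 × (1400.8 − 18) / (1400.8 + 710 − 2 × 18) = 710 × 1382.8 / 2074.8 ≈ 473.20 mm.
Far limit Df = s·(H − f)/(H − s) = 710 × (1400.8 − 18) / (1400.8 − 710) = 710 × 1382.8 / 690.8 ≈ 1421.19 mm.
Depth of field = Df − Dn = 1421.19 − 473.20 ≈ 947.99 mm ≈ 0.948 m.

0.948 m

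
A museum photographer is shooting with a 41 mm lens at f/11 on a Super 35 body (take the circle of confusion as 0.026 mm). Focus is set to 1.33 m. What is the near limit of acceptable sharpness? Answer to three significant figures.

Hyperfocal distance H = f²/(N·c) + f = 41²/(11 × 0.026) + 41 = 1681/0.286 + 41 ≈ 5918.6 mm ≈ 5.919 m.
Near limit Dn = s·(H − f)/(H + s − 2f) = 1330 × (5918.6 − 41) / (5918.6 + 1330 − 2 × 41) = 1330 × 5877.6 / 7166.6 ≈ 1090.8 mm ≈ 1.09 m.

1.09 m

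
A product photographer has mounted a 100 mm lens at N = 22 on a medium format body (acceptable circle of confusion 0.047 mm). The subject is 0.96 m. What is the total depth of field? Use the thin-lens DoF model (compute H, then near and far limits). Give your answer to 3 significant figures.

Hyperfocal distance H = f²/(N·c) + f = 100²/(22 × 0.047) + 100 = 10000/1.034 + 100 ≈ 9771.2 mm ≈ 9.771 m.
Near limit Dn = s·(H − f)/(H + s − 2f) = 960 × (9771.2 − 100) / (9771.2 + 960 − 2 × 100) = 960 × 9671.2 / 10531.2 ≈ 881.60 mm.
Far limit Df = s·(H − f)/(H − s) = 960 × (9771.2 − 100) / (9771.2 − 960) = 960 × 9671.2 / 8811.2 ≈ 1053.70 mm.
Depth of field = Df − Dn = 1053.70 − 881.60 ≈ 172.10 mm.

172 mm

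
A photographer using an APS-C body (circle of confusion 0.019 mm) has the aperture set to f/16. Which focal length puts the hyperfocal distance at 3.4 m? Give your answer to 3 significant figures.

From H = f²/(N·c) + f, with f ≪ H: f ≈ √(H·N·c) = √(3400 × 16 × 0.019) = √1033.6 ≈ 32.15 mm.
Exact: f² + N·c·f − N·c·H = 0 ⇒ f = (−N·c + √((N·c)² + 4·N·c·H))/2 = (−0.304 + √4134.5)/2 ≈ 31.998 mm ≈ 32.0 mm.

32.0 mm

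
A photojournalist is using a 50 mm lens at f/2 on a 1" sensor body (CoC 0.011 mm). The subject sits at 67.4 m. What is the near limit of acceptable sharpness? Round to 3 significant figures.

42.3 m

Hyperfocal distance H = f²/(N·c) + f = 50²/(2 × 0.011) + 50 = 2500/0.022 + 50 ≈ 113686.4 mm ≈ 113.7 m.
Near limit Dn = s·(H − f)/(H + s − 2f) = 67400 × (113686.4 − 50) / (113686.4 + 67400 − 2 × 50) = 67400 × 113636.4 / 180986.4 ≈ 42319 mm ≈ 42.3 m.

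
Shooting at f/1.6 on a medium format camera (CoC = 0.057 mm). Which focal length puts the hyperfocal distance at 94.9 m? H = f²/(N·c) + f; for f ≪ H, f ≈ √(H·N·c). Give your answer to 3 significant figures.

From H = f²/(N·c) + f, with f ≪ H: f ≈ √(H·N·c) = √(94900 × 1.6 × 0.057) = √8654.9 ≈ 93.03 mm.
The +f correction barely moves this — solving exactly, f² + N·c·f − N·c·H = 0 ⇒ f = (−N·c + √((N·c)² + 4·N·c·H))/2 = (−0.0912 + √34620)/2 ≈ 92.986 mm, so f ≈ 93.0 mm.

93.0 mm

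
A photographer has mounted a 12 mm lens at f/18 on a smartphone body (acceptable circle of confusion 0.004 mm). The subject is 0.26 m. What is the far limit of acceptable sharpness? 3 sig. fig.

297 mm

Hyperfocal distance H = f²/(N·c) + f = 12²/(18 × 0.004) + 12 = 144/0.072 + 12 ≈ 2012.0 mm ≈ 2.012 m.
Far limit Df = s·(H − f)/(H − s) = 260 × (2012.0 − 12) / (2012.0 − 260) = 260 × 2000.0 / 1752.0 ≈ 296.80 mm.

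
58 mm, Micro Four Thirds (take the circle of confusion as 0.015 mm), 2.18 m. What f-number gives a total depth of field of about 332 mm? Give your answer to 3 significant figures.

Write h = H − f = f²/(N·c). The thin-lens limits are Dn = s·h/(h + (s−f)) and Df = s·h/(h − (s−f)), so DoF = Df − Dn = 2·s·(s−f)·h / (h² − (s−f)²).
That is a quadratic in h: DoF·h² − 2·s·(s−f)·h − DoF·(s−f)² = 0 ⇒ h = (s−f)·(s + √(s² + DoF²)) / DoF = 2122 × (2180 + √(2180² + 332²)) / 332 = 2122 × (2180 + 2205.14) / 332 ≈ 28028 mm.
Then N = f²/(c·h) = 58² / (0.015 × 28028) = 3364 / 420.42 ≈ 8.

f/8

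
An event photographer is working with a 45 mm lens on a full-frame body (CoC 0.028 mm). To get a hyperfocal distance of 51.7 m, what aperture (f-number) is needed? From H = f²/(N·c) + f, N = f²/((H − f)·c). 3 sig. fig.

f/1.40

Rearrange H = f²/(N·c) + f for N: N = f² / ((H − f)·c).
N = 45² / ((51700 − 45) × 0.028) = 2025 / 1446 ≈ 1.40.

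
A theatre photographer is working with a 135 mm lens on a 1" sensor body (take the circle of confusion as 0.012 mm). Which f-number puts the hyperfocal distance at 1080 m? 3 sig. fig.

f/1.41

Rearrange H = f²/(N·c) + f for N: N = f² / ((H − f)·c).
N = 135² / ((1080000 − 135) × 0.012) = 18225 / 12958 ≈ 1.41.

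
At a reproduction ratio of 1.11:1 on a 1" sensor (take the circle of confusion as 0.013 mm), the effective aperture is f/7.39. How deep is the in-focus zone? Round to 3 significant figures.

At magnification m, DoF ≈ 2·N_eff·c/m² = 2 × 7.39 × 0.013 / 1.11² = 0.1921 / 1.232 ≈ 0.156 mm.

0.156 mm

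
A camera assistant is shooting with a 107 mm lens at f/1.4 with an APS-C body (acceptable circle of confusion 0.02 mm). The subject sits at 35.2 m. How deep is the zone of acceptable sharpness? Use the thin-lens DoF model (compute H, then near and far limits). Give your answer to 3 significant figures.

6.09 m

Hyperfocal distance H = f²/(N·c) + f = 107²/(1.4 × 0.02) + 107 = 11449/0.028 + 107 ≈ 408999.9 mm ≈ 409.0 m.
Near limit Dn = s·(H − f)/(H + s − 2f) = 35200 × (408999.9 − 107) / (408999.9 + 35200 − 2 × 107) = 35200 × 408892.9 / 443985.9 ≈ 32417.8 mm.
Far limit Df = s·(H − f)/(H − s) = 35200 × (408999.9 − 107) / (408999.9 − 35200) = 35200 × 408892.9 / 373799.9 ≈ 38504.6 mm.
Depth of field = Df − Dn = 38504.6 − 32417.8 ≈ 6086.8 mm ≈ 6.09 m.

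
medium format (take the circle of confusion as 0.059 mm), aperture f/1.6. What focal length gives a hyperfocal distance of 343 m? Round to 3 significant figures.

180 mm

From H = f²/(N·c) + f, with f ≪ H: f ≈ √(H·N·c) = √(343000 × 1.6 × 0.059) = √32379 ≈ 179.9 mm.
The +f correction barely moves this — solving exactly, f² + N·c·f − N·c·H = 0 ⇒ f = (−N·c + √((N·c)² + 4·N·c·H))/2 = (−0.0944 + √129517)/2 ≈ 179.90 mm, so f ≈ 180 mm.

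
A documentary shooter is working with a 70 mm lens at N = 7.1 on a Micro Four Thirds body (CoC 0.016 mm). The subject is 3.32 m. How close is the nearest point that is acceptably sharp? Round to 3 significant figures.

3.09 m

Hyperfocal distance H = f²/(N·c) + f = 70²/(7.1 × 0.016) + 70 = 4900/0.1136 + 70 ≈ 43203.8 mm ≈ 43.20 m.
Near limit Dn = s·(H − f)/(H + s − 2f) = 3320 × (43203.8 − 70) / (43203.8 + 3320 − 2 × 70) = 3320 × 43133.8 / 46383.8 ≈ 3087.4 mm ≈ 3.09 m.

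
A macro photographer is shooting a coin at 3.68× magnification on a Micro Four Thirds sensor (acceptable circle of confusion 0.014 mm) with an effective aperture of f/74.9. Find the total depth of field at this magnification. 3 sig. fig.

0.155 mm

At magnification m, DoF ≈ 2·N_eff·c/m² = 2 × 74.9 × 0.014 / 3.68² = 2.097 / 13.54 ≈ 0.155 mm.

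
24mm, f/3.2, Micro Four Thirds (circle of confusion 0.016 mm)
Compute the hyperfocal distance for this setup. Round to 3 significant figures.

11.3 m

Hyperfocal distance H = f²/(N·c) + f = 24²/(3.2 × 0.016) + 24 = 576/0.0512 + 24 ≈ 11274.0 mm ≈ 11.3 m.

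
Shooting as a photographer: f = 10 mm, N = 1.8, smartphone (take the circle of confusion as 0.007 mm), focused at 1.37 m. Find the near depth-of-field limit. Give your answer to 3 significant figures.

Hyperfocal distance H = f²/(N·c) + f = 10²/(1.8 × 0.007) + 10 = 100/0.0126 + 10 ≈ 7946.5 mm ≈ 7.947 m.
Near limit Dn = s·(H − f)/(H + s − 2f) = 1370 × (7946.5 − 10) / (7946.5 + 1370 − 2 × 10) = 1370 × 7936.5 / 9296.5 ≈ 1169.6 mm ≈ 1.17 m.

1.17 m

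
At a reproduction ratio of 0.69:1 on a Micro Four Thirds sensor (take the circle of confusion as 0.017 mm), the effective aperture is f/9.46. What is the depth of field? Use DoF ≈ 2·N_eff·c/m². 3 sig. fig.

At magnification m, DoF ≈ 2·N_eff·c/m² = 2 × 9.46 × 0.017 / 0.69² = 0.3216 / 0.4761 ≈ 0.676 mm.

0.676 mm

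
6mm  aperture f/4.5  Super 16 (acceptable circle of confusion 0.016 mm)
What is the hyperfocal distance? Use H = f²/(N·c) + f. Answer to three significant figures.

Hyperfocal distance H = f²/(N·c) + f = 6²/(4.5 × 0.016) + 6 = 36/0.072 + 6 ≈ 506.0 mm ≈ 0.506 m.

0.506 m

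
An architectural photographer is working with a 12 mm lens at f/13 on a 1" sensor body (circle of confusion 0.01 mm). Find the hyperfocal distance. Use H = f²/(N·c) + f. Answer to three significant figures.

1.12 m

Hyperfocal distance H = f²/(N·c) + f = 12²/(13 × 0.01) + 12 = 144/0.13 + 12 ≈ 1119.7 mm ≈ 1.12 m.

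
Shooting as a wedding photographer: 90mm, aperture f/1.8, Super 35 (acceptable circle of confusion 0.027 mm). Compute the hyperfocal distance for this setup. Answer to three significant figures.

Hyperfocal distance H = f²/(N·c) + f = 90²/(1.8 × 0.027) + 90 = 8100/0.0486 + 90 ≈ 166756.7 mm ≈ 167 m.

167 m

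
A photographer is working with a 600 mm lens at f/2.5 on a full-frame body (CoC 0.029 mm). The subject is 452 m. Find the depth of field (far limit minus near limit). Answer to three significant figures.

82.9 m

Hyperfocal distance H = f²/(N·c) + f = 600²/(2.5 × 0.029) + 600 = 360000/0.0725 + 600 ≈ 4966117.2 mm ≈ 4966 m.
Near limit Dn = s·(H − f)/(H + s − 2f) = 452000 × (4966117.2 − 600) / (4966117.2 + 452000 − 2 × 600) = 452000 × 4965517.2 / 5416917.2 ≈ 414334 mm.
Far limit Df = s·(H − f)/(H − s) = 452000 × (4966117.2 − 600) / (4966117.2 − 452000) = 452000 × 4965517.2 / 4514117.2 ≈ 497199 mm.
Depth of field = Df − Dn = 497199 − 414334 ≈ 82865 mm ≈ 82.9 m.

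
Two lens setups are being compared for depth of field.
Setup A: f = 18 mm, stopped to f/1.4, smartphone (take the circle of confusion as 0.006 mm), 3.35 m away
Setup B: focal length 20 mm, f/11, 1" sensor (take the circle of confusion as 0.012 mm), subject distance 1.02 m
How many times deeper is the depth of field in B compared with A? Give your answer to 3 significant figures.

1.30

Setup A: H = 18²/(1.4×0.006) + 18 ≈ 38589.4 mm; DoF = Df − Dn = 3666.75 − 3083.62 ≈ 583.13 mm.
Setup B: H = 20²/(11×0.012) + 20 ≈ 3050.3 mm; DoF = Df − Dn = 1522.39 − 766.92 ≈ 755.47 mm.
Ratio = 755.47 / 583.13 ≈ 1.30.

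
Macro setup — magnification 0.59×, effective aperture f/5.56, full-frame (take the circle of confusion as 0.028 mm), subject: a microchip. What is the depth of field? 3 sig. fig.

At magnification m, DoF ≈ 2·N_eff·c/m² = 2 × 5.56 × 0.028 / 0.59² = 0.3114 / 0.3481 ≈ 0.894 mm.

0.894 mm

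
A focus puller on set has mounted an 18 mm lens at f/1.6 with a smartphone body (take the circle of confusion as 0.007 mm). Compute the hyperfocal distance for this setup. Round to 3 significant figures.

28.9 m

Hyperfocal distance H = f²/(N·c) + f = 18²/(1.6 × 0.007) + 18 = 324/0.0112 + 18 ≈ 28946.6 mm ≈ 28.9 m.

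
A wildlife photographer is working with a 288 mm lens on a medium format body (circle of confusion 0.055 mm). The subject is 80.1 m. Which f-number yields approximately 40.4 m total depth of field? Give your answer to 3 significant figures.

f/4.50

Write h = H − f = f²/(N·c). The thin-lens limits are Dn = s·h/(h + (s−f)) and Df = s·h/(h − (s−f)), so DoF = Df − Dn = 2·s·(s−f)·h / (h² − (s−f)²).
That is a quadratic in h: DoF·h² − 2·s·(s−f)·h − DoF·(s−f)² = 0 ⇒ h = (s−f)·(s + √(s² + DoF²)) / DoF = 79812 × (80100 + √(80100² + 40400²)) / 40400 = 79812 × (80100 + 89711.6) / 40400 ≈ 335470 mm.
Then N = f²/(c·h) = 288² / (0.055 × 335470) = 82944 / 18451 ≈ 4.50.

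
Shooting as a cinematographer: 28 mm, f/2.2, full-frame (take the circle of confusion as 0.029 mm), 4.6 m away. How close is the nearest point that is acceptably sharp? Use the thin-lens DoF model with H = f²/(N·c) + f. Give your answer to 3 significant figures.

3.35 m

Hyperfocal distance H = f²/(N·c) + f = 28²/(2.2 × 0.029) + 28 = 784/0.0638 + 28 ≈ 12316.4 mm ≈ 12.32 m.
Near limit Dn = s·(H − f)/(H + s − 2f) = 4600 × (12316.4 − 28) / (12316.4 + 4600 − 2 × 28) = 4600 × 12288.4 / 16860.4 ≈ 3352.6 mm ≈ 3.35 m.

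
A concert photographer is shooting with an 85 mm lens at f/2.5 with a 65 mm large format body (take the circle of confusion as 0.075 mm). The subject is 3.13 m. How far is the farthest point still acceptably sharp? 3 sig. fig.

Hyperfocal distance H = f²/(N·c) + f = 85²/(2.5 × 0.075) + 85 = 7225/0.1875 + 85 ≈ 38618.3 mm ≈ 38.62 m.
Far limit Df = s·(H − f)/(H − s) = 3130 × (38618.3 − 85) / (38618.3 − 3130) = 3130 × 38533.3 / 35488.3 ≈ 3398.6 mm ≈ 3.40 m.

3.40 m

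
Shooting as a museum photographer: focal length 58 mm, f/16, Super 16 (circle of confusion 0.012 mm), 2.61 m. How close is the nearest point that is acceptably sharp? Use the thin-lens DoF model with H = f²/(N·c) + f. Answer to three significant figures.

2.28 m

Hyperfocal distance H = f²/(N·c) + f = 58²/(16 × 0.012) + 58 = 3364/0.192 + 58 ≈ 17578.8 mm ≈ 17.58 m.
Near limit Dn = s·(H − f)/(H + s − 2f) = 2610 × (17578.8 − 58) / (17578.8 + 2610 − 2 × 58) = 2610 × 17520.8 / 20072.8 ≈ 2278.2 mm ≈ 2.28 m.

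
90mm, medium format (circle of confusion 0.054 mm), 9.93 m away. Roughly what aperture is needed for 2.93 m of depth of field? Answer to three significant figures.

Write h = H − f = f²/(N·c). The thin-lens limits are Dn = s·h/(h + (s−f)) and Df = s·h/(h − (s−f)), so DoF = Df − Dn = 2·s·(s−f)·h / (h² − (s−f)²).
That is a quadratic in h: DoF·h² − 2·s·(s−f)·h − DoF·(s−f)² = 0 ⇒ h = (s−f)·(s + √(s² + DoF²)) / DoF = 9840 × (9930 + √(9930² + 2930²)) / 2930 = 9840 × (9930 + 10353.3) / 2930 ≈ 68118 mm.
Then N = f²/(c·h) = 90² / (0.054 × 68118) = 8100 / 3678.4 ≈ 2.20.

f/2.20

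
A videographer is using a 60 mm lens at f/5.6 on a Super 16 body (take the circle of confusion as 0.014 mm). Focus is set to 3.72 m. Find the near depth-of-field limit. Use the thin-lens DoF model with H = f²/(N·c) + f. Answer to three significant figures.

3.45 m

Hyperfocal distance H = f²/(N·c) + f = 60²/(5.6 × 0.014) + 60 = 3600/0.0784 + 60 ≈ 45978.4 mm ≈ 45.98 m.
Near limit Dn = s·(H − f)/(H + s − 2f) = 3720 × (45978.4 − 60) / (45978.4 + 3720 − 2 × 60) = 3720 × 45918.4 / 49578.4 ≈ 3445.4 mm ≈ 3.45 m.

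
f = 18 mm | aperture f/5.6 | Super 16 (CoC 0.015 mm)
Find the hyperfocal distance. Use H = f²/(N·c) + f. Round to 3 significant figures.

3.88 m

Hyperfocal distance H = f²/(N·c) + f = 18²/(5.6 × 0.015) + 18 = 324/0.084 + 18 ≈ 3875.1 mm ≈ 3.88 m.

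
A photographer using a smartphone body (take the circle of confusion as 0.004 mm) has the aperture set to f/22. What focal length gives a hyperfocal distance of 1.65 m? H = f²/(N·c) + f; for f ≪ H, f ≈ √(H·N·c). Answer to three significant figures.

12.0 mm

From H = f²/(N·c) + f, with f ≪ H: f ≈ √(H·N·c) = √(1650 × 22 × 0.004) = √145.20 ≈ 12.05 mm.
Exact: f² + N·c·f − N·c·H = 0 ⇒ f = (−N·c + √((N·c)² + 4·N·c·H))/2 = (−0.088 + √580.81)/2 ≈ 12.006 mm ≈ 12.0 mm.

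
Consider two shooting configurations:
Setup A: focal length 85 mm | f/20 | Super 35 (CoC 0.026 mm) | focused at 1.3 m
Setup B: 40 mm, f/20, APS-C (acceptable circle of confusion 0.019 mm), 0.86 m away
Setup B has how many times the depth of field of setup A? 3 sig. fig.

Setup A: H = 85²/(20×0.026) + 85 ≈ 13979.2 mm; DoF = Df − Dn = 1424.57 − 1195.46 ≈ 229.11 mm.
Setup B: H = 40²/(20×0.019) + 40 ≈ 4250.5 mm; DoF = Df − Dn = 1067.99 − 719.82 ≈ 348.17 mm.
Ratio = 348.17 / 229.11 ≈ 1.52.

1.52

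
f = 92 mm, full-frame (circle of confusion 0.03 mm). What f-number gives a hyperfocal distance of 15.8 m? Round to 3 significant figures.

f/18

Rearrange H = f²/(N·c) + f for N: N = f² / ((H − f)·c).
N = 92² / ((15800 − 92) × 0.03) = 8464 / 471.2 ≈ 18.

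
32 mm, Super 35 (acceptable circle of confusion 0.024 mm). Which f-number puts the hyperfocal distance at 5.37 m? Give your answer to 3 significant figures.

Rearrange H = f²/(N·c) + f for N: N = f² / ((H − f)·c).
N = 32² / ((5370 − 32) × 0.024) = 1024 / 128.1 ≈ 7.99.

f/7.99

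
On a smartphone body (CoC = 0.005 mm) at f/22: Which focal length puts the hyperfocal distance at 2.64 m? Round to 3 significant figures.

17.0 mm

From H = f²/(N·c) + f, with f ≪ H: f ≈ √(H·N·c) = √(2640 × 22 × 0.005) = √290.40 ≈ 17.04 mm.
The +f correction barely moves this — solving exactly, f² + N·c·f − N·c·H = 0 ⇒ f = (−N·c + √((N·c)² + 4·N·c·H))/2 = (−0.11 + √1161.6)/2 ≈ 16.986 mm, so f ≈ 17.0 mm.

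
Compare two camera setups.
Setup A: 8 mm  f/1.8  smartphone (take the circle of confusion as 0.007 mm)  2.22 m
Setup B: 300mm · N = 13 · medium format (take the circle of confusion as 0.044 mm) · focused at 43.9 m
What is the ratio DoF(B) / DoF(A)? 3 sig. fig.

Setup A: H = 8²/(1.8×0.007) + 8 ≈ 5087.4 mm; DoF = Df − Dn = 3932.6 − 1546.5 ≈ 2386.1 mm.
Setup B: H = 300²/(13×0.044) + 300 ≈ 157642.7 mm; DoF = Df − Dn = 60728 − 34375 ≈ 26353 mm.
Ratio = 26353 / 2386.1 ≈ 11.0.

11.0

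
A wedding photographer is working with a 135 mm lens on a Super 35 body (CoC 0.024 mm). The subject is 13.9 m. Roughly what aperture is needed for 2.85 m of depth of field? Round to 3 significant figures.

f/5.60

Write h = H − f = f²/(N·c). The thin-lens limits are Dn = s·h/(h + (s−f)) and Df = s·h/(h − (s−f)), so DoF = Df − Dn = 2·s·(s−f)·h / (h² − (s−f)²).
That is a quadratic in h: DoF·h² − 2·s·(s−f)·h − DoF·(s−f)² = 0 ⇒ h = (s−f)·(s + √(s² + DoF²)) / DoF = 13765 × (13900 + √(13900² + 2850²)) / 2850 = 13765 × (13900 + 14189.2) / 2850 ≈ 135666 mm.
Then N = f²/(c·h) = 135² / (0.024 × 135666) = 18225 / 3256.0 ≈ 5.60.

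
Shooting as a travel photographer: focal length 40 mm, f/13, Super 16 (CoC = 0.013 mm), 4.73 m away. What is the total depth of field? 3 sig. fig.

Hyperfocal distance H = f²/(N·c) + f = 40²/(13 × 0.013) + 40 = 1600/0.169 + 40 ≈ 9507.5 mm ≈ 9.507 m.
Near limit Dn = s·(H − f)/(H + s − 2f) = 4730 × (9507.5 − 40) / (9507.5 + 4730 − 2 × 40) = 4730 × 9467.5 / 14157.5 ≈ 3163.1 mm.
Far limit Df = s·(H − f)/(H − s) = 4730 × (9507.5 − 40) / (9507.5 − 4730) = 4730 × 9467.5 / 4777.5 ≈ 9373.4 mm.
Depth of field = Df − Dn = 9373.4 − 3163.1 ≈ 6210.3 mm ≈ 6.21 m.

6.21 m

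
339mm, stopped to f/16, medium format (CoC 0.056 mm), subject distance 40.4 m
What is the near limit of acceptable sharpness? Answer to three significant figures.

Hyperfocal distance H = f²/(N·c) + f = 339²/(16 × 0.056) + 339 = 114921/0.896 + 339 ≈ 128599.0 mm ≈ 128.6 m.
Near limit Dn = s·(H − f)/(H + s − 2f) = 40400 × (128599.0 − 339) / (128599.0 + 40400 − 2 × 339) = 40400 × 128260.0 / 168321.0 ≈ 30785 mm ≈ 30.8 m.

30.8 m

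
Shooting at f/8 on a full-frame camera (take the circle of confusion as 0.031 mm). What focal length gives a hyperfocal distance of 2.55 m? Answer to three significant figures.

From H = f²/(N·c) + f, with f ≪ H: f ≈ √(H·N·c) = √(2550 × 8 × 0.031) = √632.40 ≈ 25.15 mm.
Exact: f² + N·c·f − N·c·H = 0 ⇒ f = (−N·c + √((N·c)² + 4·N·c·H))/2 = (−0.248 + √2529.7)/2 ≈ 25.024 mm ≈ 25.0 mm.

25.0 mm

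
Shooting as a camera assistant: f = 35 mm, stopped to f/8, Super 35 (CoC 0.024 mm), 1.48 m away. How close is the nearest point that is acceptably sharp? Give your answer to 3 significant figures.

Hyperfocal distance H = f²/(N·c) + f = 35²/(8 × 0.024) + 35 = 1225/0.192 + 35 ≈ 6415.2 mm ≈ 6.415 m.
Near limit Dn = s·(H − f)/(H + s − 2f) = 1480 × (6415.2 − 35) / (6415.2 + 1480 − 2 × 35) = 1480 × 6380.2 / 7825.2 ≈ 1206.7 mm ≈ 1.21 m.

1.21 m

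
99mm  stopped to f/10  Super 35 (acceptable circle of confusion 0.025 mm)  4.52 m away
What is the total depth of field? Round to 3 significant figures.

Hyperfocal distance H = f²/(N·c) + f = 99²/(10 × 0.025) + 99 = 9801/0.25 + 99 ≈ 39303.0 mm ≈ 39.30 m.
Near limit Dn = s·(H − f)/(H + s − 2f) = 4520 × (39303.0 − 99) / (39303.0 + 4520 − 2 × 99) = 4520 × 39204.0 / 43625.0 ≈ 4061.9 mm.
Far limit Df = s·(H − f)/(H − s) = 4520 × (39303.0 − 99) / (39303.0 − 4520) = 4520 × 39204.0 / 34783.0 ≈ 5094.5 mm.
Depth of field = Df − Dn = 5094.5 − 4061.9 ≈ 1032.6 mm ≈ 1.03 m.

1.03 m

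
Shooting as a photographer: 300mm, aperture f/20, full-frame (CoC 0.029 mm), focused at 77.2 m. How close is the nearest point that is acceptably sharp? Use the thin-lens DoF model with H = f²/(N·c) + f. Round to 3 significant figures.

Hyperfocal distance H = f²/(N·c) + f = 300²/(20 × 0.029) + 300 = 90000/0.58 + 300 ≈ 155472.4 mm ≈ 155.5 m.
Near limit Dn = s·(H − f)/(H + s − 2f) = 77200 × (155472.4 − 300) / (155472.4 + 77200 − 2 × 300) = 77200 × 155172.4 / 232072.4 ≈ 51619 mm ≈ 51.6 m.

51.6 m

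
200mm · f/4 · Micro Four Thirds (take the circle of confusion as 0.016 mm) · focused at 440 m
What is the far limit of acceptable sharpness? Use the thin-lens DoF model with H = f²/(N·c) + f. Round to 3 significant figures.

Hyperfocal distance H = f²/(N·c) + f = 200²/(4 × 0.016) + 200 = 40000/0.064 + 200 ≈ 625200.0 mm ≈ 625.2 m.
Far limit Df = s·(H − f)/(H − s) = 440000 × (625200.0 − 200) / (625200.0 − 440000) = 440000 × 625000.0 / 185200.0 ≈ 1484881 mm ≈ 1480 m.

1480 m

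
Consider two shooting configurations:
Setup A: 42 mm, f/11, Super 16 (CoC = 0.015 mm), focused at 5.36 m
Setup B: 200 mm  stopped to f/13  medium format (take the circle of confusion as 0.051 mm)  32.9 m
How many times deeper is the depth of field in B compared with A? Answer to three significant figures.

Setup A: H = 42²/(11×0.015) + 42 ≈ 10732.9 mm; DoF = Df − Dn = 10665.2 − 3579.5 ≈ 7085.7 mm.
Setup B: H = 200²/(13×0.051) + 200 ≈ 60531.8 mm; DoF = Df − Dn = 71834 − 21336 ≈ 50498 mm.
Ratio = 50498 / 7085.7 ≈ 7.13.

7.13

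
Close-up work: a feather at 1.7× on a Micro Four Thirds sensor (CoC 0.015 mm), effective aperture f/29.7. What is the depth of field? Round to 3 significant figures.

0.308 mm

At magnification m, DoF ≈ 2·N_eff·c/m² = 2 × 29.7 × 0.015 / 1.7² = 0.891 / 2.89 ≈ 0.308 mm.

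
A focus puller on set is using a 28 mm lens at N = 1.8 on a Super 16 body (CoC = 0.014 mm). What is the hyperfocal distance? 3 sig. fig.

31.1 m

Hyperfocal distance H = f²/(N·c) + f = 28²/(1.8 × 0.014) + 28 = 784/0.0252 + 28 ≈ 31139.1 mm ≈ 31.1 m.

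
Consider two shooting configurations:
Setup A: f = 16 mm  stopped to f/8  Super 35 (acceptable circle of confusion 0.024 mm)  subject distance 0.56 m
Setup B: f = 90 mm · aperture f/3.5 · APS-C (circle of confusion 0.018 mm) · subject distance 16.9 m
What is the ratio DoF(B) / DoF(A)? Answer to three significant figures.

8.20

Setup A: H = 16²/(8×0.024) + 16 ≈ 1349.3 mm; DoF = Df − Dn = 945.95 − 397.73 ≈ 548.22 mm.
Setup B: H = 90²/(3.5×0.018) + 90 ≈ 128661.4 mm; DoF = Df − Dn = 19441.9 − 14945.9 ≈ 4496.0 mm.
Ratio = 4496.0 / 548.22 ≈ 8.20.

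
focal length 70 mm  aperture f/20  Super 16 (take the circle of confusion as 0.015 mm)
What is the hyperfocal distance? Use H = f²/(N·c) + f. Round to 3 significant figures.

16.4 m

Hyperfocal distance H = f²/(N·c) + f = 70²/(20 × 0.015) + 70 = 4900/0.3 + 70 ≈ 16403.3 mm ≈ 16.4 m.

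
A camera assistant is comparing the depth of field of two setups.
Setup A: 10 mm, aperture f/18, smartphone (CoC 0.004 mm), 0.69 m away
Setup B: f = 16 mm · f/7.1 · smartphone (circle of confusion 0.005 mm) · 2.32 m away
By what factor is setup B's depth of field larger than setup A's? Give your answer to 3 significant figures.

1.86

Setup A: H = 10²/(18×0.004) + 10 ≈ 1398.9 mm; DoF = Df − Dn = 1351.88 − 463.21 ≈ 888.67 mm.
Setup B: H = 16²/(7.1×0.005) + 16 ≈ 7227.3 mm; DoF = Df − Dn = 3409.3 − 1758.2 ≈ 1651.1 mm.
Ratio = 1651.1 / 888.67 ≈ 1.86.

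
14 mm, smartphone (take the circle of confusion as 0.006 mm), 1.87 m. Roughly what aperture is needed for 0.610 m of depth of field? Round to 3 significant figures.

Write h = H − f = f²/(N·c). The thin-lens limits are Dn = s·h/(h + (s−f)) and Df = s·h/(h − (s−f)), so DoF = Df − Dn = 2·s·(s−f)·h / (h² − (s−f)²).
That is a quadratic in h: DoF·h² − 2·s·(s−f)·h − DoF·(s−f)² = 0 ⇒ h = (s−f)·(s + √(s² + DoF²)) / DoF = 1856 × (1870 + √(1870² + 610²)) / 610 = 1856 × (1870 + 1966.98) / 610 ≈ 11674 mm.
Then N = f²/(c·h) = 14² / (0.006 × 11674) = 196 / 70.047 ≈ 2.80.

f/2.80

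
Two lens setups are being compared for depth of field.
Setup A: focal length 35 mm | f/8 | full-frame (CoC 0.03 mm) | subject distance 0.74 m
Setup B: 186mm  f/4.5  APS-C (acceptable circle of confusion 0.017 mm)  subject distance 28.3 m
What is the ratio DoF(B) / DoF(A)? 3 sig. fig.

16.9

Setup A: H = 35²/(8×0.03) + 35 ≈ 5139.2 mm; DoF = Df − Dn = 858.59 − 650.19 ≈ 208.40 mm.
Setup B: H = 186²/(4.5×0.017) + 186 ≈ 452421.3 mm; DoF = Df − Dn = 30175.9 − 26643.7 ≈ 3532.2 mm.
Ratio = 3532.2 / 208.40 ≈ 16.9.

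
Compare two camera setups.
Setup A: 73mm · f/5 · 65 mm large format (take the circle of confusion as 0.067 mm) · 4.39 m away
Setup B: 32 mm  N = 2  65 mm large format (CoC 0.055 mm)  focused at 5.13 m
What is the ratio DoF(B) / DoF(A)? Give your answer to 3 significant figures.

Setup A: H = 73²/(5×0.067) + 73 ≈ 15980.5 mm; DoF = Df − Dn = 6025.1 − 3452.9 ≈ 2572.2 mm.
Setup B: H = 32²/(2×0.055) + 32 ≈ 9341.1 mm; DoF = Df − Dn = 11340.4 − 3314.7 ≈ 8025.7 mm.
Ratio = 8025.7 / 2572.2 ≈ 3.12.

3.12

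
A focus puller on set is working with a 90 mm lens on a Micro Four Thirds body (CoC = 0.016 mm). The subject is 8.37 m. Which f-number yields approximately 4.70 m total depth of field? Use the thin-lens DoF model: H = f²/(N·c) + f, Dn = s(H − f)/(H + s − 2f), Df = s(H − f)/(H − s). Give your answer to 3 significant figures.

f/16

Write h = H − f = f²/(N·c). The thin-lens limits are Dn = s·h/(h + (s−f)) and Df = s·h/(h − (s−f)), so DoF = Df − Dn = 2·s·(s−f)·h / (h² − (s−f)²).
That is a quadratic in h: DoF·h² − 2·s·(s−f)·h − DoF·(s−f)² = 0 ⇒ h = (s−f)·(s + √(s² + DoF²)) / DoF = 8280 × (8370 + √(8370² + 4700²)) / 4700 = 8280 × (8370 + 9599.32) / 4700 ≈ 31657 mm.
Then N = f²/(c·h) = 90² / (0.016 × 31657) = 8100 / 506.51 ≈ 16.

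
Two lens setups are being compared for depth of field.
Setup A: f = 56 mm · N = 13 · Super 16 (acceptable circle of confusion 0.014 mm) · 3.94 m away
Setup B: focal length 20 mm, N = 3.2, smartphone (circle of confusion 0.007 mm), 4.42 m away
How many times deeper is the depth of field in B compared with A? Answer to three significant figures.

1.24

Setup A: H = 56²/(13×0.014) + 56 ≈ 17286.8 mm; DoF = Df − Dn = 5086.6 − 3215.2 ≈ 1871.4 mm.
Setup B: H = 20²/(3.2×0.007) + 20 ≈ 17877.1 mm; DoF = Df − Dn = 5865.2 − 3546.2 ≈ 2319.0 mm.
Ratio = 2319.0 / 1871.4 ≈ 1.24.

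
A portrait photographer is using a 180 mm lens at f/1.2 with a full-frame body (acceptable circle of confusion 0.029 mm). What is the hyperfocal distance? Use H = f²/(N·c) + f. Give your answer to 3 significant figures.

931 m

Hyperfocal distance H = f²/(N·c) + f = 180²/(1.2 × 0.029) + 180 = 32400/0.0348 + 180 ≈ 931214.5 mm ≈ 931 m.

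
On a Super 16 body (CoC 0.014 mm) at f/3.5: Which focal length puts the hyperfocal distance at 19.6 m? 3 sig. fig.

31.0 mm

From H = f²/(N·c) + f, with f ≪ H: f ≈ √(H·N·c) = √(19600 × 3.5 × 0.014) = √960.40 ≈ 30.99 mm.
The +f correction barely moves this — solving exactly, f² + N·c·f − N·c·H = 0 ⇒ f = (−N·c + √((N·c)² + 4·N·c·H))/2 = (−0.049 + √3841.6)/2 ≈ 30.966 mm, so f ≈ 31.0 mm.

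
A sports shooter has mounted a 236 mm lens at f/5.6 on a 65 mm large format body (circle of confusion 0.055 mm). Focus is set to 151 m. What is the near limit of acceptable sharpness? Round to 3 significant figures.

Hyperfocal distance H = f²/(N·c) + f = 236²/(5.6 × 0.055) + 236 = 55696/0.308 + 236 ≈ 181067.2 mm ≈ 181.1 m.
Near limit Dn = s·(H − f)/(H + s − 2f) = 151000 × (181067.2 − 236) / (181067.2 + 151000 − 2 × 236) = 151000 × 180831.2 / 331595.2 ≈ 82346 mm ≈ 82.3 m.

82.3 m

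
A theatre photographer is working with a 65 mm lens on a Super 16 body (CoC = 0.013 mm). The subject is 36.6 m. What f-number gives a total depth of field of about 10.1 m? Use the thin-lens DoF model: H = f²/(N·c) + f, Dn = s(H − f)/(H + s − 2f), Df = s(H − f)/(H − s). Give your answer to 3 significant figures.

Write h = H − f = f²/(N·c). The thin-lens limits are Dn = s·h/(h + (s−f)) and Df = s·h/(h − (s−f)), so DoF = Df − Dn = 2·s·(s−f)·h / (h² − (s−f)²).
That is a quadratic in h: DoF·h² − 2·s·(s−f)·h − DoF·(s−f)² = 0 ⇒ h = (s−f)·(s + √(s² + DoF²)) / DoF = 36535 × (36600 + √(36600² + 10100²)) / 10100 = 36535 × (36600 + 37968.0) / 10100 ≈ 269737 mm.
Then N = f²/(c·h) = 65² / (0.013 × 269737) = 4225 / 3506.6 ≈ 1.20.

f/1.20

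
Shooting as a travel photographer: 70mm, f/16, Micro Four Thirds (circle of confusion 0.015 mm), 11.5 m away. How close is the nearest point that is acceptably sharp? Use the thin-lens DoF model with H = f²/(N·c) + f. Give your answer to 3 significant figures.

7.37 m

Hyperfocal distance H = f²/(N·c) + f = 70²/(16 × 0.015) + 70 = 4900/0.24 + 70 ≈ 20486.7 mm ≈ 20.49 m.
Near limit Dn = s·(H − f)/(H + s − 2f) = 11500 × (20486.7 − 70) / (20486.7 + 11500 − 2 × 70) = 11500 × 20416.7 / 31846.7 ≈ 7372.6 mm ≈ 7.37 m.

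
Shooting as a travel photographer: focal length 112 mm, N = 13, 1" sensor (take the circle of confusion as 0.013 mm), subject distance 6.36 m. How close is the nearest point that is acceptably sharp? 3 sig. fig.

5.87 m

Hyperfocal distance H = f²/(N·c) + f = 112²/(13 × 0.013) + 112 = 12544/0.169 + 112 ≈ 74336.9 mm ≈ 74.34 m.
Near limit Dn = s·(H − f)/(H + s − 2f) = 6360 × (74336.9 − 112) / (74336.9 + 6360 − 2 × 112) = 6360 × 74224.9 / 80472.9 ≈ 5866.2 mm ≈ 5.87 m.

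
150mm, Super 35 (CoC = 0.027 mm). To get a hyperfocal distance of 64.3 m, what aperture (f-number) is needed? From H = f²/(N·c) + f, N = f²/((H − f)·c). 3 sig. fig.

Rearrange H = f²/(N·c) + f for N: N = f² / ((H − f)·c).
N = 150² / ((64300 − 150) × 0.027) = 22500 / 1732 ≈ 13.

f/13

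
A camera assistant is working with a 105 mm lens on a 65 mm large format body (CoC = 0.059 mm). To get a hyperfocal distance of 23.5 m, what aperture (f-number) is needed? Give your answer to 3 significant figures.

Rearrange H = f²/(N·c) + f for N: N = f² / ((H − f)·c).
N = 105² / ((23500 − 105) × 0.059) = 11025 / 1380 ≈ 7.99.

f/7.99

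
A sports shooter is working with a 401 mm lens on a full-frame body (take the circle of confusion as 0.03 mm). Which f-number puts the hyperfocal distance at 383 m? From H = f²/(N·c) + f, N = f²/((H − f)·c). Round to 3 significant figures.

f/14

Rearrange H = f²/(N·c) + f for N: N = f² / ((H − f)·c).
N = 401² / ((383000 − 401) × 0.03) = 160801 / 11478 ≈ 14.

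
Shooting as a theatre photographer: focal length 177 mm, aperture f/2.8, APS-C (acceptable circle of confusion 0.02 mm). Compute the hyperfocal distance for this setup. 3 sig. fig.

560 m

Hyperfocal distance H = f²/(N·c) + f = 177²/(2.8 × 0.02) + 177 = 31329/0.056 + 177 ≈ 559623.4 mm ≈ 560 m.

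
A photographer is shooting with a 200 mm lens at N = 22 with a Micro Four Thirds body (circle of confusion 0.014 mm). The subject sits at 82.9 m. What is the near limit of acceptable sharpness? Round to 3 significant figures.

Hyperfocal distance H = f²/(N·c) + f = 200²/(22 × 0.014) + 200 = 40000/0.308 + 200 ≈ 130070.1 mm ≈ 130.1 m.
Near limit Dn = s·(H − f)/(H + s − 2f) = 82900 × (130070.1 − 200) / (130070.1 + 82900 − 2 × 200) = 82900 × 129870.1 / 212570.1 ≈ 50648 mm ≈ 50.6 m.

50.6 m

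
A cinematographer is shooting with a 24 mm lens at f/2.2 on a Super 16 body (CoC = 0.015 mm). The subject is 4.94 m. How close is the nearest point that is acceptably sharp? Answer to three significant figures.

Hyperfocal distance H = f²/(N·c) + f = 24²/(2.2 × 0.015) + 24 = 576/0.033 + 24 ≈ 17478.5 mm ≈ 17.48 m.
Near limit Dn = s·(H − f)/(H + s − 2f) = 4940 × (17478.5 − 24) / (17478.5 + 4940 − 2 × 24) = 4940 × 17454.5 / 22370.5 ≈ 3854.4 mm ≈ 3.85 m.

3.85 m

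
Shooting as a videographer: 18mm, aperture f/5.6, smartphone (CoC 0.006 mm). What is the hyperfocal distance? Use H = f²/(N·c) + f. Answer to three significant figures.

9.66 m

Hyperfocal distance H = f²/(N·c) + f = 18²/(5.6 × 0.006) + 18 = 324/0.0336 + 18 ≈ 9660.9 mm ≈ 9.66 m.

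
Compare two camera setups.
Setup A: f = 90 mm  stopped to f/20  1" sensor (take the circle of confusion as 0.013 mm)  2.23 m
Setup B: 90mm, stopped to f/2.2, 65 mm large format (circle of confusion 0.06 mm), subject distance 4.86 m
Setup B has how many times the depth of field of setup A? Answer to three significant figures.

2.47

Setup A: H = 90²/(20×0.013) + 90 ≈ 31243.8 mm; DoF = Df − Dn = 2394.48 − 2086.66 ≈ 307.82 mm.
Setup B: H = 90²/(2.2×0.06) + 90 ≈ 61453.6 mm; DoF = Df − Dn = 5269.63 − 4509.46 ≈ 760.17 mm.
Ratio = 760.17 / 307.82 ≈ 2.47.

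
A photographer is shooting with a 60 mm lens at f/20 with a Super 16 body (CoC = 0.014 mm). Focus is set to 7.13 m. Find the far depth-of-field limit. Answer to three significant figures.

Hyperfocal distance H = f²/(N·c) + f = 60²/(20 × 0.014) + 60 = 3600/0.28 + 60 ≈ 12917.1 mm ≈ 12.92 m.
Far limit Df = s·(H − f)/(H − s) = 7130 × (12917.1 − 60) / (12917.1 − 7130) = 7130 × 12857.1 / 5787.1 ≈ 15841 mm ≈ 15.8 m.

15.8 m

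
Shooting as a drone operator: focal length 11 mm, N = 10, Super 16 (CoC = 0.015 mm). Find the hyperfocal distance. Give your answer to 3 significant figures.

Hyperfocal distance H = f²/(N·c) + f = 11²/(10 × 0.015) + 11 = 121/0.15 + 11 ≈ 817.7 mm ≈ 0.818 m.

0.818 m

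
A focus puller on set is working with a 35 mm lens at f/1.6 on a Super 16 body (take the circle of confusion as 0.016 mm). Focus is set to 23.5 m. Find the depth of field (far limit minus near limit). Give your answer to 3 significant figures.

30.3 m

Hyperfocal distance H = f²/(N·c) + f = 35²/(1.6 × 0.016) + 35 = 1225/0.0256 + 35 ≈ 47886.6 mm ≈ 47.89 m.
Near limit Dn = s·(H − f)/(H + s − 2f) = 23500 × (47886.6 − 35) / (47886.6 + 23500 − 2 × 35) = 23500 × 47851.6 / 71316.6 ≈ 15768 mm.
Far limit Df = s·(H − f)/(H − s) = 23500 × (47886.6 − 35) / (47886.6 − 23500) = 23500 × 47851.6 / 24386.6 ≈ 46112 mm.
Depth of field = Df − Dn = 46112 − 15768 ≈ 30344 mm ≈ 30.3 m.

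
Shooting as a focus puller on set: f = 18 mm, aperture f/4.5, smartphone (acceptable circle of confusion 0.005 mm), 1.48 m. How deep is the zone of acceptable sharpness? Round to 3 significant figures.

Hyperfocal distance H = f²/(N·c) + f = 18²/(4.5 × 0.005) + 18 = 324/0.0225 + 18 ≈ 14418.0 mm ≈ 14.42 m.
Near limit Dn = s·(H − f)/(H + s − 2f) = 1480 × (14418.0 − 18) / (14418.0 + 1480 − 2 × 18) = 1480 × 14400.0 / 15862.0 ≈ 1343.59 mm.
Far limit Df = s·(H − f)/(H − s) = 1480 × (14418.0 − 18) / (14418.0 − 1480) = 1480 × 14400.0 / 12938.0 ≈ 1647.24 mm.
Depth of field = Df − Dn = 1647.24 − 1343.59 ≈ 303.65 mm.

304 mm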